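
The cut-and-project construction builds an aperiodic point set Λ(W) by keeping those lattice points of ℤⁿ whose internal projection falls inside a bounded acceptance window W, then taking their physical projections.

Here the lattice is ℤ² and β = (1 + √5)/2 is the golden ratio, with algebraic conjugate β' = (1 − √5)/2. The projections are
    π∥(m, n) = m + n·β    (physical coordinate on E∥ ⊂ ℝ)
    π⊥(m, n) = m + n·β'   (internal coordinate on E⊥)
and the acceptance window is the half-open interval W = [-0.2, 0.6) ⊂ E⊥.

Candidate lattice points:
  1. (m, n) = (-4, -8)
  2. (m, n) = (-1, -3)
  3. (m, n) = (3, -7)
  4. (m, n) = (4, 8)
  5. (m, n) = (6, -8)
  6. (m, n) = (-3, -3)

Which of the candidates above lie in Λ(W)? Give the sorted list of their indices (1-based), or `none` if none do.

Numerically β ≈ 1.61803 and β' = −1/β ≈ -0.61803.
candidate 1: (m,n)=(-4,-8) → π∥ = -4-8·β ≈ -16.94427, π⊥ = -4-8·β' ≈ 0.94427 ∉ [-0.2, 0.6) ⇒ out
candidate 2: (m,n)=(-1,-3) → π∥ = -1-3·β ≈ -5.85410, π⊥ = -1-3·β' ≈ 0.85410 ∉ [-0.2, 0.6) ⇒ out
candidate 3: (m,n)=(3,-7) → π∥ = 3-7·β ≈ -8.32624, π⊥ = 3-7·β' ≈ 7.32624 ∉ [-0.2, 0.6) ⇒ out
candidate 4: (m,n)=(4,8) → π∥ = 4+8·β ≈ 16.94427, π⊥ = 4+8·β' ≈ -0.94427 ∉ [-0.2, 0.6) ⇒ out
candidate 5: (m,n)=(6,-8) → π∥ = 6-8·β ≈ -6.94427, π⊥ = 6-8·β' ≈ 10.94427 ∉ [-0.2, 0.6) ⇒ out
candidate 6: (m,n)=(-3,-3) → π∥ = -3-3·β ≈ -7.85410, π⊥ = -3-3·β' ≈ -1.14590 ∉ [-0.2, 0.6) ⇒ out

none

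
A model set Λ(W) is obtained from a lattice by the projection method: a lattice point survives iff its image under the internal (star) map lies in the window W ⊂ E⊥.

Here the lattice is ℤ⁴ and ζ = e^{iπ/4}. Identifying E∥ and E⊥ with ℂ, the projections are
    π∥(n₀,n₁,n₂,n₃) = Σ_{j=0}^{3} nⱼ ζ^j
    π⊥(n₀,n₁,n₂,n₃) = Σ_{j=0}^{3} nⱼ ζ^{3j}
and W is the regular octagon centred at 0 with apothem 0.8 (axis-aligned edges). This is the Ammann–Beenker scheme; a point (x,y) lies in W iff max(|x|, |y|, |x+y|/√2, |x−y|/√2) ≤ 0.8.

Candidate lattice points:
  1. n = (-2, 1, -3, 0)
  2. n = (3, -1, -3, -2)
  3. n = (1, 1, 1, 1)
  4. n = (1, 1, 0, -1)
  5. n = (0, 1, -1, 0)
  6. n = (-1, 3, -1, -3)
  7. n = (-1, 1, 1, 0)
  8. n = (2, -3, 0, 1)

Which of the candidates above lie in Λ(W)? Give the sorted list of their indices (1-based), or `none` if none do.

4

Internal map: ζ^{3j} for j=0..3 gives (1,0), (−√2/2,√2/2), (0,−1), (√2/2,√2/2).
#1 (-2, 1, -3, 0): internal (-2.7071, 3.7071); octagon support 4.5355 vs apothem 0.8 → ∉ W
#2 (3, -1, -3, -2): internal (2.2929, 0.8787); octagon support 2.2929 vs apothem 0.8 → ∉ W
#3 (1, 1, 1, 1): internal (1.0000, 0.4142); octagon support 1.0000 vs apothem 0.8 → ∉ W
#4 (1, 1, 0, -1): internal (-0.4142, 0.0000); octagon support 0.4142 vs apothem 0.8 → ∈ W
#5 (0, 1, -1, 0): internal (-0.7071, 1.7071); octagon support 1.7071 vs apothem 0.8 → ∉ W
#6 (-1, 3, -1, -3): internal (-5.2426, 1.0000); octagon support 5.2426 vs apothem 0.8 → ∉ W
#7 (-1, 1, 1, 0): internal (-1.7071, -0.2929); octagon support 1.7071 vs apothem 0.8 → ∉ W
#8 (2, -3, 0, 1): internal (4.8284, -1.4142); octagon support 4.8284 vs apothem 0.8 → ∉ W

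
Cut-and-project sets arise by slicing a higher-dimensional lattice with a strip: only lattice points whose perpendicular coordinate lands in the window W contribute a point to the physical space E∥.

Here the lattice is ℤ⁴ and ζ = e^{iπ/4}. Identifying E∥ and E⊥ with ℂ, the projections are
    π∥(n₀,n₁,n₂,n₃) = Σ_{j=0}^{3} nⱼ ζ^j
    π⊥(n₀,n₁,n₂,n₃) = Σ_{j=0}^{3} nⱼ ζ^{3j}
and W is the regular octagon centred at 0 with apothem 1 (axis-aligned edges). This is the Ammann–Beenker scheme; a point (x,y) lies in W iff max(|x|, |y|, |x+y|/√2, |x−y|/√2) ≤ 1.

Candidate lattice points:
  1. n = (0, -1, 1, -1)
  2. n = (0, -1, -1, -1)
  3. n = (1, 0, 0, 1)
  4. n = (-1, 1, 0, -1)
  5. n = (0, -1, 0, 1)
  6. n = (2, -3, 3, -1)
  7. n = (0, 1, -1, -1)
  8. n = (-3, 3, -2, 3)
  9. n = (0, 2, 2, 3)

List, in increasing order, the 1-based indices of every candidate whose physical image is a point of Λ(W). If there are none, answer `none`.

With ζ = e^{iπ/4} the internal vectors are ζ^0,ζ^3,ζ^6,ζ^9.
candidate 1: n = (0, -1, 1, -1) → π⊥ ≈ (+0.000000, -2.414214); max(|x|,|y|,|x±y|/√2) = 2.414214 > 1 ⇒ ∉ W
candidate 2: n = (0, -1, -1, -1) → π⊥ ≈ (+0.000000, -0.414214); max(|x|,|y|,|x±y|/√2) = 0.414214 ≤ 1 ⇒ ∈ W
candidate 3: n = (1, 0, 0, 1) → π⊥ ≈ (+1.707107, +0.707107); max(|x|,|y|,|x±y|/√2) = 1.707107 > 1 ⇒ ∉ W
candidate 4: n = (-1, 1, 0, -1) → π⊥ ≈ (-2.414214, +0.000000); max(|x|,|y|,|x±y|/√2) = 2.414214 > 1 ⇒ ∉ W
candidate 5: n = (0, -1, 0, 1) → π⊥ ≈ (+1.414214, +0.000000); max(|x|,|y|,|x±y|/√2) = 1.414214 > 1 ⇒ ∉ W
candidate 6: n = (2, -3, 3, -1) → π⊥ ≈ (+3.414214, -5.828427); max(|x|,|y|,|x±y|/√2) = 6.535534 > 1 ⇒ ∉ W
candidate 7: n = (0, 1, -1, -1) → π⊥ ≈ (-1.414214, +1.000000); max(|x|,|y|,|x±y|/√2) = 1.707107 > 1 ⇒ ∉ W
candidate 8: n = (-3, 3, -2, 3) → π⊥ ≈ (-3.000000, +6.242641); max(|x|,|y|,|x±y|/√2) = 6.535534 > 1 ⇒ ∉ W
candidate 9: n = (0, 2, 2, 3) → π⊥ ≈ (+0.707107, +1.535534); max(|x|,|y|,|x±y|/√2) = 1.585786 > 1 ⇒ ∉ W

2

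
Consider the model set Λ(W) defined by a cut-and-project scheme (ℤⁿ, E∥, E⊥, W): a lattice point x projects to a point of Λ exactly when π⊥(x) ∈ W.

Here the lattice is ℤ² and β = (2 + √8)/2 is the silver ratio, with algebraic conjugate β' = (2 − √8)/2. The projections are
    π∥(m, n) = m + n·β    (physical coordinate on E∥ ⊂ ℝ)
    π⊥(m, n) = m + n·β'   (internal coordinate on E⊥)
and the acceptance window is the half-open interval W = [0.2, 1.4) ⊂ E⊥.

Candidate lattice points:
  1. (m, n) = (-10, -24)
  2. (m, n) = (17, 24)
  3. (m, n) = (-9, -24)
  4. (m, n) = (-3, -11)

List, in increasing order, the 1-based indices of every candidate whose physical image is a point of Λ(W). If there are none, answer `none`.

Numerically β ≈ 2.41421 and β' = −1/β ≈ -0.41421.
candidate 1: (m,n)=(-10,-24) → π∥ = -10-24·β ≈ -67.94113, π⊥ = -10-24·β' ≈ -0.05887 ∉ [0.2, 1.4) ⇒ out
candidate 2: (m,n)=(17,24) → π∥ = 17+24·β ≈ 74.94113, π⊥ = 17+24·β' ≈ 7.05887 ∉ [0.2, 1.4) ⇒ out
candidate 3: (m,n)=(-9,-24) → π∥ = -9-24·β ≈ -66.94113, π⊥ = -9-24·β' ≈ 0.94113 ∈ [0.2, 1.4) ⇒ IN Λ
candidate 4: (m,n)=(-3,-11) → π∥ = -3-11·β ≈ -29.55635, π⊥ = -3-11·β' ≈ 1.55635 ∉ [0.2, 1.4) ⇒ out

3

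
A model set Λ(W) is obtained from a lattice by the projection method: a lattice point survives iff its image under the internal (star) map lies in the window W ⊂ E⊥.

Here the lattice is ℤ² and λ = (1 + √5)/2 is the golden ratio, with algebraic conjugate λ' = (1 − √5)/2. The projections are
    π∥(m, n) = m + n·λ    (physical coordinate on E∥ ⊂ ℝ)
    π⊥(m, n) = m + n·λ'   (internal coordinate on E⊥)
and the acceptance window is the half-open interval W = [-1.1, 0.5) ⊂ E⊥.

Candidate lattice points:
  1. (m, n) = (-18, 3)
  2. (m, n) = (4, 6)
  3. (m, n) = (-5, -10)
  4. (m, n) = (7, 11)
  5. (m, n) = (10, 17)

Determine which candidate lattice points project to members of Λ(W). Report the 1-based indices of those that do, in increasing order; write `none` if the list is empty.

Compute λ' = (1−√5)/2 = -0.6180, so π⊥(m,n) = m -0.6180·n.
candidate 1: (m,n)=(-18,3) → π∥ = -18+3·λ ≈ -13.1459, π⊥ = -18+3·λ' ≈ -19.8541 ∉ [-1.1, 0.5) ⇒ out
candidate 2: (m,n)=(4,6) → π∥ = 4+6·λ ≈ 13.7082, π⊥ = 4+6·λ' ≈ 0.2918 ∈ [-1.1, 0.5) ⇒ IN Λ
candidate 3: (m,n)=(-5,-10) → π∥ = -5-10·λ ≈ -21.1803, π⊥ = -5-10·λ' ≈ 1.1803 ∉ [-1.1, 0.5) ⇒ out
candidate 4: (m,n)=(7,11) → π∥ = 7+11·λ ≈ 24.7984, π⊥ = 7+11·λ' ≈ 0.2016 ∈ [-1.1, 0.5) ⇒ IN Λ
candidate 5: (m,n)=(10,17) → π∥ = 10+17·λ ≈ 37.5066, π⊥ = 10+17·λ' ≈ -0.5066 ∈ [-1.1, 0.5) ⇒ IN Λ

2, 4, 5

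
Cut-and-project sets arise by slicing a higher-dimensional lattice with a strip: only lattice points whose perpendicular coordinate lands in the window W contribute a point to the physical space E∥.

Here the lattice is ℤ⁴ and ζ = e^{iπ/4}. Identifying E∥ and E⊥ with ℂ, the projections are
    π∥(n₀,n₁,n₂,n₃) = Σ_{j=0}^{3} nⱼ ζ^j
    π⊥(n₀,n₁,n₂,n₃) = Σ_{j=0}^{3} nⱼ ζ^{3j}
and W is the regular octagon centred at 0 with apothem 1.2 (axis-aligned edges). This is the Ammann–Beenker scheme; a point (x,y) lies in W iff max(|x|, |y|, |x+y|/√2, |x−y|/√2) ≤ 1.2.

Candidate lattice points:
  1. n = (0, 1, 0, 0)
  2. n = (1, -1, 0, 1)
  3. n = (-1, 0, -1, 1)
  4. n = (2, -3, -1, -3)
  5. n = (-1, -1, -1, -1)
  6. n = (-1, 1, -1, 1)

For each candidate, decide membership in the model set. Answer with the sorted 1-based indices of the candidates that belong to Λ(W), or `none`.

1, 5

Internal map: ζ^{3j} for j=0..3 gives (1,0), (−√2/2,√2/2), (0,−1), (√2/2,√2/2).
candidate 1: n = (0, 1, 0, 0) → π⊥ ≈ (-0.70711, +0.70711); max(|x|,|y|,|x±y|/√2) = 1.00000 ≤ 1.2 ⇒ ∈ W
candidate 2: n = (1, -1, 0, 1) → π⊥ ≈ (+2.41421, +0.00000); max(|x|,|y|,|x±y|/√2) = 2.41421 > 1.2 ⇒ ∉ W
candidate 3: n = (-1, 0, -1, 1) → π⊥ ≈ (-0.29289, +1.70711); max(|x|,|y|,|x±y|/√2) = 1.70711 > 1.2 ⇒ ∉ W
candidate 4: n = (2, -3, -1, -3) → π⊥ ≈ (+2.00000, -3.24264); max(|x|,|y|,|x±y|/√2) = 3.70711 > 1.2 ⇒ ∉ W
candidate 5: n = (-1, -1, -1, -1) → π⊥ ≈ (-1.00000, -0.41421); max(|x|,|y|,|x±y|/√2) = 1.00000 ≤ 1.2 ⇒ ∈ W
candidate 6: n = (-1, 1, -1, 1) → π⊥ ≈ (-1.00000, +2.41421); max(|x|,|y|,|x±y|/√2) = 2.41421 > 1.2 ⇒ ∉ W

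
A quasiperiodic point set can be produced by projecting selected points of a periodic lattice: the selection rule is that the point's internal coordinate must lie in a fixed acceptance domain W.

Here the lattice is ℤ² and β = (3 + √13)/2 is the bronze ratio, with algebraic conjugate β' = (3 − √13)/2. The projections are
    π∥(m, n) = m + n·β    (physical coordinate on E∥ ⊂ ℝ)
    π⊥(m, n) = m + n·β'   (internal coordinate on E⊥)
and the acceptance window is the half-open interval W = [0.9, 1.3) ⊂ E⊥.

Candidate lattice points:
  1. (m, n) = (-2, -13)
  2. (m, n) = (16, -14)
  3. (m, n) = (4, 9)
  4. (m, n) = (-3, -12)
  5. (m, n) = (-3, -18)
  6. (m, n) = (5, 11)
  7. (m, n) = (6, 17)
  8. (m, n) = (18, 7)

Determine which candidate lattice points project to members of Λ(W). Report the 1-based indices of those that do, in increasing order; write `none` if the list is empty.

β' = (3−√13)/2 ≈ -0.3028.
candidate 1: (m,n)=(-2,-13) → π∥ = -2-13·β ≈ -44.9361, π⊥ = -2-13·β' ≈ 1.9361 ∉ [0.9, 1.3) ⇒ out
candidate 2: (m,n)=(16,-14) → π∥ = 16-14·β ≈ -30.2389, π⊥ = 16-14·β' ≈ 20.2389 ∉ [0.9, 1.3) ⇒ out
candidate 3: (m,n)=(4,9) → π∥ = 4+9·β ≈ 33.7250, π⊥ = 4+9·β' ≈ 1.2750 ∈ [0.9, 1.3) ⇒ IN Λ
candidate 4: (m,n)=(-3,-12) → π∥ = -3-12·β ≈ -42.6333, π⊥ = -3-12·β' ≈ 0.6333 ∉ [0.9, 1.3) ⇒ out
candidate 5: (m,n)=(-3,-18) → π∥ = -3-18·β ≈ -62.4500, π⊥ = -3-18·β' ≈ 2.4500 ∉ [0.9, 1.3) ⇒ out
candidate 6: (m,n)=(5,11) → π∥ = 5+11·β ≈ 41.3305, π⊥ = 5+11·β' ≈ 1.6695 ∉ [0.9, 1.3) ⇒ out
candidate 7: (m,n)=(6,17) → π∥ = 6+17·β ≈ 62.1472, π⊥ = 6+17·β' ≈ 0.8528 ∉ [0.9, 1.3) ⇒ out
candidate 8: (m,n)=(18,7) → π∥ = 18+7·β ≈ 41.1194, π⊥ = 18+7·β' ≈ 15.8806 ∉ [0.9, 1.3) ⇒ out

3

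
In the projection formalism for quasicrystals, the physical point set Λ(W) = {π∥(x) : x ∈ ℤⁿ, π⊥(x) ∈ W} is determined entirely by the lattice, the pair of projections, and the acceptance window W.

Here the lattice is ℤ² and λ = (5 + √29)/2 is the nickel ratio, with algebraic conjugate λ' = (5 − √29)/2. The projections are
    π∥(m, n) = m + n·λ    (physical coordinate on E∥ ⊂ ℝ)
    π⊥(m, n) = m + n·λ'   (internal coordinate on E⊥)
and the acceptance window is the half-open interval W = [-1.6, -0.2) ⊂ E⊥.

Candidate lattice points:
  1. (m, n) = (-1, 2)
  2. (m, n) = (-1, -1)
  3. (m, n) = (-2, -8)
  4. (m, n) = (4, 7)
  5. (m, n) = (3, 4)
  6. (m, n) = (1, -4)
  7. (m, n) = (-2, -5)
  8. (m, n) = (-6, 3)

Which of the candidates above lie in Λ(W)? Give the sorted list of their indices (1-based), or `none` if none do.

1, 2, 3, 7

Compute λ' = (5−√29)/2 = -0.192582, so π⊥(m,n) = m -0.192582·n.
[1] lift (-1,2): star map gives -1.385165; window check -1.6 ≤ -1.385165 < -0.2 is true → IN Λ
[2] lift (-1,-1): star map gives -0.807418; window check -1.6 ≤ -0.807418 < -0.2 is true → IN Λ
[3] lift (-2,-8): star map gives -0.459341; window check -1.6 ≤ -0.459341 < -0.2 is true → IN Λ
[4] lift (4,7): star map gives 2.651923; window check -1.6 ≤ 2.651923 < -0.2 is false → out
[5] lift (3,4): star map gives 2.229670; window check -1.6 ≤ 2.229670 < -0.2 is false → out
[6] lift (1,-4): star map gives 1.770330; window check -1.6 ≤ 1.770330 < -0.2 is false → out
[7] lift (-2,-5): star map gives -1.037088; window check -1.6 ≤ -1.037088 < -0.2 is true → IN Λ
[8] lift (-6,3): star map gives -6.577747; window check -1.6 ≤ -6.577747 < -0.2 is false → out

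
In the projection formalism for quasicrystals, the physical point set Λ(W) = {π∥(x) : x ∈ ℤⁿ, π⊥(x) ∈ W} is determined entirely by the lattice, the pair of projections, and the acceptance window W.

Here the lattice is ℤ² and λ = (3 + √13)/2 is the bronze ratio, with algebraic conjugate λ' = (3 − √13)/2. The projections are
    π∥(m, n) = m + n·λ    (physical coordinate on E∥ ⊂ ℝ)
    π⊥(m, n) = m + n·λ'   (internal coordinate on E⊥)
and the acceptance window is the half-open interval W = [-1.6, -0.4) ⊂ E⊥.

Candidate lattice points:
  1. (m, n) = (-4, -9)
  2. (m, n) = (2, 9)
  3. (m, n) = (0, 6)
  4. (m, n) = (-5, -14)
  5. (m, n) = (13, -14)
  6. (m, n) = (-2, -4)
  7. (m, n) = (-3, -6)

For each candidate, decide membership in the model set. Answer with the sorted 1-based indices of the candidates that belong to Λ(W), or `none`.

λ' = (3−√13)/2 ≈ -0.3028.
[1] lift (-4,-9): star map gives -1.2750; window check -1.6 ≤ -1.2750 < -0.4 is true → IN Λ
[2] lift (2,9): star map gives -0.7250; window check -1.6 ≤ -0.7250 < -0.4 is true → IN Λ
[3] lift (0,6): star map gives -1.8167; window check -1.6 ≤ -1.8167 < -0.4 is false → out
[4] lift (-5,-14): star map gives -0.7611; window check -1.6 ≤ -0.7611 < -0.4 is true → IN Λ
[5] lift (13,-14): star map gives 17.2389; window check -1.6 ≤ 17.2389 < -0.4 is false → out
[6] lift (-2,-4): star map gives -0.7889; window check -1.6 ≤ -0.7889 < -0.4 is true → IN Λ
[7] lift (-3,-6): star map gives -1.1833; window check -1.6 ≤ -1.1833 < -0.4 is true → IN Λ

1, 2, 4, 6, 7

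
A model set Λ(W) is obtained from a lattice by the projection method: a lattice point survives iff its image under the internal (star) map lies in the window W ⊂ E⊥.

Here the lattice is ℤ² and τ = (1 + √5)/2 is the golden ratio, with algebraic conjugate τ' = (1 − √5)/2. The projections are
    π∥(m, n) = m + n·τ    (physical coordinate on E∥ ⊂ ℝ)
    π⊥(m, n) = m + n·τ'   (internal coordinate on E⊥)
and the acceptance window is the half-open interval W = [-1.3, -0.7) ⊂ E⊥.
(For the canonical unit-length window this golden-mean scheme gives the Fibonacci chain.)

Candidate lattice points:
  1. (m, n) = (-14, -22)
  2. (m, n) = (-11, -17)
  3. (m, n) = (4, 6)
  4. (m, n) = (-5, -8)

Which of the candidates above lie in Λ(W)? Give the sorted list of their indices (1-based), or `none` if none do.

Numerically τ ≈ 1.6180 and τ' = −1/τ ≈ -0.6180.
[1] lift (-14,-22): star map gives -0.4033; window check -1.3 ≤ -0.4033 < -0.7 is false → out
[2] lift (-11,-17): star map gives -0.4934; window check -1.3 ≤ -0.4934 < -0.7 is false → out
[3] lift (4,6): star map gives 0.2918; window check -1.3 ≤ 0.2918 < -0.7 is false → out
[4] lift (-5,-8): star map gives -0.0557; window check -1.3 ≤ -0.0557 < -0.7 is false → out

none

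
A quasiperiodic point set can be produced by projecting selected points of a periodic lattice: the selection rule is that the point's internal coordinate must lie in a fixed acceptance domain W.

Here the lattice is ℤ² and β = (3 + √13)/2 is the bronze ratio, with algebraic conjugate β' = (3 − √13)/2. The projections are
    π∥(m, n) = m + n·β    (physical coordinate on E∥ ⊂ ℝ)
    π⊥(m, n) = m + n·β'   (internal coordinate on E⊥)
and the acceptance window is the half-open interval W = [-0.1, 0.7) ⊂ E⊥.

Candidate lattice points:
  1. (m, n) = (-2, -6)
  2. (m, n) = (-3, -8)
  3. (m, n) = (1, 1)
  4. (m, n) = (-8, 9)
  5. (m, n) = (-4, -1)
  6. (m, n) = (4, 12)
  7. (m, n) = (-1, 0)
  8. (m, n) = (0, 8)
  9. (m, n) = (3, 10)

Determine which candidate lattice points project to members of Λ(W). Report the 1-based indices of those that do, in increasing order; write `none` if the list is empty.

Compute β' = (3−√13)/2 = -0.30278, so π⊥(m,n) = m -0.30278·n.
[1] lift (-2,-6): star map gives -0.18335; window check -0.1 ≤ -0.18335 < 0.7 is false → out
[2] lift (-3,-8): star map gives -0.57779; window check -0.1 ≤ -0.57779 < 0.7 is false → out
[3] lift (1,1): star map gives 0.69722; window check -0.1 ≤ 0.69722 < 0.7 is true → IN Λ
[4] lift (-8,9): star map gives -10.72498; window check -0.1 ≤ -10.72498 < 0.7 is false → out
[5] lift (-4,-1): star map gives -3.69722; window check -0.1 ≤ -3.69722 < 0.7 is false → out
[6] lift (4,12): star map gives 0.36669; window check -0.1 ≤ 0.36669 < 0.7 is true → IN Λ
[7] lift (-1,0): star map gives -1.00000; window check -0.1 ≤ -1.00000 < 0.7 is false → out
[8] lift (0,8): star map gives -2.42221; window check -0.1 ≤ -2.42221 < 0.7 is false → out
[9] lift (3,10): star map gives -0.02776; window check -0.1 ≤ -0.02776 < 0.7 is true → IN Λ

3, 6, 9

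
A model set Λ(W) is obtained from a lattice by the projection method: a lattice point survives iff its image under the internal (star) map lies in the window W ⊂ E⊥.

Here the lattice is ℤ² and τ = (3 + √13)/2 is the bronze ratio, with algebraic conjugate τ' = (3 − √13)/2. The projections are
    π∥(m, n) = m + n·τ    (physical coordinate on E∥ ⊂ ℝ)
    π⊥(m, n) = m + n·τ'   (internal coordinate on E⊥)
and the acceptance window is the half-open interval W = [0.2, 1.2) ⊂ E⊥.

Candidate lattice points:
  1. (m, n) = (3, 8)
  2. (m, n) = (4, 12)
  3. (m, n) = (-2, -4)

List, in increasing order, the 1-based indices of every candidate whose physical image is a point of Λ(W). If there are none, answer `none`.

1, 2

τ' = (3−√13)/2 ≈ -0.30278.
[1] lift (3,8): star map gives 0.57779; window check 0.2 ≤ 0.57779 < 1.2 is true → IN Λ
[2] lift (4,12): star map gives 0.36669; window check 0.2 ≤ 0.36669 < 1.2 is true → IN Λ
[3] lift (-2,-4): star map gives -0.78890; window check 0.2 ≤ -0.78890 < 1.2 is false → out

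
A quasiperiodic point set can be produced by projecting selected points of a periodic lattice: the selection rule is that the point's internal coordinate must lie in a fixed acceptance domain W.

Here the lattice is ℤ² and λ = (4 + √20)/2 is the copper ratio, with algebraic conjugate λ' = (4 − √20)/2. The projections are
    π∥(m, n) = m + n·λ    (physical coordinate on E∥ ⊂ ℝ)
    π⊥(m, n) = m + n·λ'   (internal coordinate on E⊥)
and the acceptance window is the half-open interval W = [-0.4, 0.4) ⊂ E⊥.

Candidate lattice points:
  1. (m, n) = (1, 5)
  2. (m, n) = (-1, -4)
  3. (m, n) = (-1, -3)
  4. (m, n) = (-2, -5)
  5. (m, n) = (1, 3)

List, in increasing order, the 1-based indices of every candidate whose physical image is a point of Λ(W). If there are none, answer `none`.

1, 2, 3, 5

Compute λ' = (4−√20)/2 = -0.23607, so π⊥(m,n) = m -0.23607·n.
candidate 1: (m,n)=(1,5) → π∥ = 1+5·λ ≈ 22.18034, π⊥ = 1+5·λ' ≈ -0.18034 ∈ [-0.4, 0.4) ⇒ IN Λ
candidate 2: (m,n)=(-1,-4) → π∥ = -1-4·λ ≈ -17.94427, π⊥ = -1-4·λ' ≈ -0.05573 ∈ [-0.4, 0.4) ⇒ IN Λ
candidate 3: (m,n)=(-1,-3) → π∥ = -1-3·λ ≈ -13.70820, π⊥ = -1-3·λ' ≈ -0.29180 ∈ [-0.4, 0.4) ⇒ IN Λ
candidate 4: (m,n)=(-2,-5) → π∥ = -2-5·λ ≈ -23.18034, π⊥ = -2-5·λ' ≈ -0.81966 ∉ [-0.4, 0.4) ⇒ out
candidate 5: (m,n)=(1,3) → π∥ = 1+3·λ ≈ 13.70820, π⊥ = 1+3·λ' ≈ 0.29180 ∈ [-0.4, 0.4) ⇒ IN Λ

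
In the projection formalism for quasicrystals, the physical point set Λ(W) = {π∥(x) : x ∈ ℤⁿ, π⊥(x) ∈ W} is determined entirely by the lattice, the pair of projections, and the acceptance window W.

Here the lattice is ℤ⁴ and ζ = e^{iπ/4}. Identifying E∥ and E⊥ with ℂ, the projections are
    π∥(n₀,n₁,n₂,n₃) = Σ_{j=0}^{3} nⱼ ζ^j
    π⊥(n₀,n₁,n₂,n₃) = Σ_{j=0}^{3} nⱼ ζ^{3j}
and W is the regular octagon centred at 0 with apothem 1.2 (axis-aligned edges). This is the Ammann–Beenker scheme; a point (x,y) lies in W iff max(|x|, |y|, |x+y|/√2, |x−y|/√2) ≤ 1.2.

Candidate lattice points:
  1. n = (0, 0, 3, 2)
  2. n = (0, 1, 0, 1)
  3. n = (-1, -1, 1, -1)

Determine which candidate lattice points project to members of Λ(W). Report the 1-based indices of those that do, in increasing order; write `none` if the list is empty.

π⊥(n) = n₀ + n₁ζ³ + n₂ζ⁶ + n₃ζ⁹ where ζ = e^{iπ/4}.
candidate 1: n = (0, 0, 3, 2) → π⊥ ≈ (+1.41421, -1.58579); max(|x|,|y|,|x±y|/√2) = 2.12132 > 1.2 ⇒ ∉ W
candidate 2: n = (0, 1, 0, 1) → π⊥ ≈ (+0.00000, +1.41421); max(|x|,|y|,|x±y|/√2) = 1.41421 > 1.2 ⇒ ∉ W
candidate 3: n = (-1, -1, 1, -1) → π⊥ ≈ (-1.00000, -2.41421); max(|x|,|y|,|x±y|/√2) = 2.41421 > 1.2 ⇒ ∉ W

none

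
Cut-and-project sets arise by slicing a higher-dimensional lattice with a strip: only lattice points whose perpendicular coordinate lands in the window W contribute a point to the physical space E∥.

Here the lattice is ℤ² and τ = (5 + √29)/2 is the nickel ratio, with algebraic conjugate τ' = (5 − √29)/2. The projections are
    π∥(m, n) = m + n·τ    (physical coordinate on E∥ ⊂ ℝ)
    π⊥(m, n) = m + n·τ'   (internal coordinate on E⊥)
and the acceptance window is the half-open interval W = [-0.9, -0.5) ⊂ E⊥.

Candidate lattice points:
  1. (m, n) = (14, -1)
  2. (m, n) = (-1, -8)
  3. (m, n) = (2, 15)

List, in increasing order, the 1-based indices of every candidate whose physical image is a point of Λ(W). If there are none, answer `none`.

τ' = (5−√29)/2 ≈ -0.19258.
#1 (14,-1): internal coord 14 + (-1)·τ' = +14.19258; +14.19258 ∉ [-0.9, -0.5) → out
#2 (-1,-8): internal coord -1 + (-8)·τ' = +0.54066; +0.54066 ∉ [-0.9, -0.5) → out
#3 (2,15): internal coord 2 + (15)·τ' = -0.88874; -0.88874 ∈ [-0.9, -0.5) → IN Λ

3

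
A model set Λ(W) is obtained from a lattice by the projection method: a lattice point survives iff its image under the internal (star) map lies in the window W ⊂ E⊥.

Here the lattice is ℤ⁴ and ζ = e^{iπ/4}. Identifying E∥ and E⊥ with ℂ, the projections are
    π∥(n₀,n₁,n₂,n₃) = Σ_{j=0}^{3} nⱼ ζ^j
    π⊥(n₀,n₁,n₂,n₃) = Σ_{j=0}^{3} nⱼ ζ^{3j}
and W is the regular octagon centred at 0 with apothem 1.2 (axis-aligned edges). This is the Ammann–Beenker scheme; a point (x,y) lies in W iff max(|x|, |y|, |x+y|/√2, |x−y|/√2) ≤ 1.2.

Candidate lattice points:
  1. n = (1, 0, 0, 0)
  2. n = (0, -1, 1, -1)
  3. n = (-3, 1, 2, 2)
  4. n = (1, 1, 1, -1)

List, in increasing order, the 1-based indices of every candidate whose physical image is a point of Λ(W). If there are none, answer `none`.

Internal map: ζ^{3j} for j=0..3 gives (1,0), (−√2/2,√2/2), (0,−1), (√2/2,√2/2).
#1 (1, 0, 0, 0): internal (1.0000, 0.0000); octagon support 1.0000 vs apothem 1.2 → ∈ W
#2 (0, -1, 1, -1): internal (0.0000, -2.4142); octagon support 2.4142 vs apothem 1.2 → ∉ W
#3 (-3, 1, 2, 2): internal (-2.2929, 0.1213); octagon support 2.2929 vs apothem 1.2 → ∉ W
#4 (1, 1, 1, -1): internal (-0.4142, -1.0000); octagon support 1.0000 vs apothem 1.2 → ∈ W

1, 4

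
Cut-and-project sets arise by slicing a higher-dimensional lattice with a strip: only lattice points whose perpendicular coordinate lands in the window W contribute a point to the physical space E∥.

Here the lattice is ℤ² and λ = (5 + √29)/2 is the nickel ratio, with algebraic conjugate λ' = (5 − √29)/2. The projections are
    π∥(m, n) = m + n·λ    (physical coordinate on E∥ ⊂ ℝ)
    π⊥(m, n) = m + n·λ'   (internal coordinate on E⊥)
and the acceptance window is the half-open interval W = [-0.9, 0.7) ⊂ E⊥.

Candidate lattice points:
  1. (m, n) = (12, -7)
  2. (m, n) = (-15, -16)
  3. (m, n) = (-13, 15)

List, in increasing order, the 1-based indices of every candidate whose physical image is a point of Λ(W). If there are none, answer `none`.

none

Compute λ' = (5−√29)/2 = -0.192582, so π⊥(m,n) = m -0.192582·n.
#1 (12,-7): internal coord 12 + (-7)·λ' = +13.348077; +13.348077 ∉ [-0.9, 0.7) → out
#2 (-15,-16): internal coord -15 + (-16)·λ' = -11.918682; -11.918682 ∉ [-0.9, 0.7) → out
#3 (-13,15): internal coord -13 + (15)·λ' = -15.888736; -15.888736 ∉ [-0.9, 0.7) → out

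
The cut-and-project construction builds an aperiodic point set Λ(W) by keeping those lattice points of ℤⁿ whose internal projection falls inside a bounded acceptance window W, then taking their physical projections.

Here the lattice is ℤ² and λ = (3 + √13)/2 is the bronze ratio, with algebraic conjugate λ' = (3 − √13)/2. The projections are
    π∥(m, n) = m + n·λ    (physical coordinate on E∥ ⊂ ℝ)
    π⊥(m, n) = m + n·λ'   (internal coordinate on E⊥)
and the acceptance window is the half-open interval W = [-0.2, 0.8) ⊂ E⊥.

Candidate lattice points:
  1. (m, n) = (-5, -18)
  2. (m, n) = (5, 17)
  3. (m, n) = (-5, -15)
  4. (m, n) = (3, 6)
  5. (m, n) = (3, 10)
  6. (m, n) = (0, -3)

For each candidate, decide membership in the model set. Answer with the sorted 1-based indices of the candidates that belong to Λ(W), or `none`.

Compute λ' = (3−√13)/2 = -0.302776, so π⊥(m,n) = m -0.302776·n.
[1] lift (-5,-18): star map gives 0.449961; window check -0.2 ≤ 0.449961 < 0.8 is true → IN Λ
[2] lift (5,17): star map gives -0.147186; window check -0.2 ≤ -0.147186 < 0.8 is true → IN Λ
[3] lift (-5,-15): star map gives -0.458365; window check -0.2 ≤ -0.458365 < 0.8 is false → out
[4] lift (3,6): star map gives 1.183346; window check -0.2 ≤ 1.183346 < 0.8 is false → out
[5] lift (3,10): star map gives -0.027756; window check -0.2 ≤ -0.027756 < 0.8 is true → IN Λ
[6] lift (0,-3): star map gives 0.908327; window check -0.2 ≤ 0.908327 < 0.8 is false → out

1, 2, 5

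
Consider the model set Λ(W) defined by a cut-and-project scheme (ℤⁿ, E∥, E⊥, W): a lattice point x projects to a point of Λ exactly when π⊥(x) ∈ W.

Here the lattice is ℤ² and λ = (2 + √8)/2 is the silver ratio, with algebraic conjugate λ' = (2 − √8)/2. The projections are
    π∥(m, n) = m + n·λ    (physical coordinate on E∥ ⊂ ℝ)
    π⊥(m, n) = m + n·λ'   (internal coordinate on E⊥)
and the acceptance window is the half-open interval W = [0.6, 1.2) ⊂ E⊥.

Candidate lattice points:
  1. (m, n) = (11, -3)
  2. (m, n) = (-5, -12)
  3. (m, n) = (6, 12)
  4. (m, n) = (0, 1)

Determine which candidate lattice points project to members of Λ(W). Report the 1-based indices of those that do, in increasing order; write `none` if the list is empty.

λ' = (2−√8)/2 ≈ -0.414214.
#1 (11,-3): internal coord 11 + (-3)·λ' = +12.242641; +12.242641 ∉ [0.6, 1.2) → out
#2 (-5,-12): internal coord -5 + (-12)·λ' = -0.029437; -0.029437 ∉ [0.6, 1.2) → out
#3 (6,12): internal coord 6 + (12)·λ' = +1.029437; +1.029437 ∈ [0.6, 1.2) → IN Λ
#4 (0,1): internal coord 0 + (1)·λ' = -0.414214; -0.414214 ∉ [0.6, 1.2) → out

3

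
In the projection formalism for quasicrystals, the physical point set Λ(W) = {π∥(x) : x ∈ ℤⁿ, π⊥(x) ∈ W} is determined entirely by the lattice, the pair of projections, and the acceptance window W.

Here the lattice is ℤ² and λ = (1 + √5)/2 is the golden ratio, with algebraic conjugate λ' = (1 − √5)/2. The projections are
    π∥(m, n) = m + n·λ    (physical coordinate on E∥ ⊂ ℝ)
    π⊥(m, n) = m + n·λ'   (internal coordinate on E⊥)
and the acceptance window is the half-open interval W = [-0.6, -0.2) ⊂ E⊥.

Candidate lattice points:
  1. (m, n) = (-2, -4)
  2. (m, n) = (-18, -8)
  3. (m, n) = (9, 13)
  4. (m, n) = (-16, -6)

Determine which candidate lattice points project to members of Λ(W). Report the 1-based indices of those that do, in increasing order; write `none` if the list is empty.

Compute λ' = (1−√5)/2 = -0.618034, so π⊥(m,n) = m -0.618034·n.
#1 (-2,-4): internal coord -2 + (-4)·λ' = +0.472136; +0.472136 ∉ [-0.6, -0.2) → out
#2 (-18,-8): internal coord -18 + (-8)·λ' = -13.055728; -13.055728 ∉ [-0.6, -0.2) → out
#3 (9,13): internal coord 9 + (13)·λ' = +0.965558; +0.965558 ∉ [-0.6, -0.2) → out
#4 (-16,-6): internal coord -16 + (-6)·λ' = -12.291796; -12.291796 ∉ [-0.6, -0.2) → out

none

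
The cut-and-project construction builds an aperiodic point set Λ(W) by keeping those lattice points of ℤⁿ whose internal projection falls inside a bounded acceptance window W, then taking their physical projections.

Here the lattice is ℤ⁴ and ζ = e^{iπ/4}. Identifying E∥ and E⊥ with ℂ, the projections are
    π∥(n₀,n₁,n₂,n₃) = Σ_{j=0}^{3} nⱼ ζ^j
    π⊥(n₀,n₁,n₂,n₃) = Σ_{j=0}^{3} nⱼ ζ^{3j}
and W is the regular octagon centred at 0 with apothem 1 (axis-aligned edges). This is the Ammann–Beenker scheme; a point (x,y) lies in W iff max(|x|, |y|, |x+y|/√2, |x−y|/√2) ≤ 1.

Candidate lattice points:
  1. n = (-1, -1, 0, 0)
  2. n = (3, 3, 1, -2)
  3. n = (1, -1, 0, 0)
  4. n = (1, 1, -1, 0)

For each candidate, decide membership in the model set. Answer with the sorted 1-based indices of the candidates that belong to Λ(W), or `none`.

1, 2

π⊥(n) = n₀ + n₁ζ³ + n₂ζ⁶ + n₃ζ⁹ where ζ = e^{iπ/4}.
candidate 1: n = (-1, -1, 0, 0) → π⊥ ≈ (-0.292893, -0.707107); max(|x|,|y|,|x±y|/√2) = 0.707107 ≤ 1 ⇒ ∈ W
candidate 2: n = (3, 3, 1, -2) → π⊥ ≈ (-0.535534, -0.292893); max(|x|,|y|,|x±y|/√2) = 0.585786 ≤ 1 ⇒ ∈ W
candidate 3: n = (1, -1, 0, 0) → π⊥ ≈ (+1.707107, -0.707107); max(|x|,|y|,|x±y|/√2) = 1.707107 > 1 ⇒ ∉ W
candidate 4: n = (1, 1, -1, 0) → π⊥ ≈ (+0.292893, +1.707107); max(|x|,|y|,|x±y|/√2) = 1.707107 > 1 ⇒ ∉ W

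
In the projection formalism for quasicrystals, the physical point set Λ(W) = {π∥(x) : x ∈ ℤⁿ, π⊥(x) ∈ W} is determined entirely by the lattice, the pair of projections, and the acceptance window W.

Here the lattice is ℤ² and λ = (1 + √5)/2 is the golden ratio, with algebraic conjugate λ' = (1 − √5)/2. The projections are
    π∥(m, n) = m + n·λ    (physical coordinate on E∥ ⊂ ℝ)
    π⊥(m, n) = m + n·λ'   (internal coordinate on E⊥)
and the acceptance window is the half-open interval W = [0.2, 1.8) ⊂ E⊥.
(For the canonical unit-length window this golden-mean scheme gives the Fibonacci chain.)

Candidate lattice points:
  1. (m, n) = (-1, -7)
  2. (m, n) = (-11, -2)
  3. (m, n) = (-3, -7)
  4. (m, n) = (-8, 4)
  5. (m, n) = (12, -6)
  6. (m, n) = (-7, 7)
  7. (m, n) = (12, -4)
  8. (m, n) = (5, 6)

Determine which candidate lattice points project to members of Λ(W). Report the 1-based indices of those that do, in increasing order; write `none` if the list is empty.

3, 8

λ' = (1−√5)/2 ≈ -0.618034.
[1] lift (-1,-7): star map gives 3.326238; window check 0.2 ≤ 3.326238 < 1.8 is false → out
[2] lift (-11,-2): star map gives -9.763932; window check 0.2 ≤ -9.763932 < 1.8 is false → out
[3] lift (-3,-7): star map gives 1.326238; window check 0.2 ≤ 1.326238 < 1.8 is true → IN Λ
[4] lift (-8,4): star map gives -10.472136; window check 0.2 ≤ -10.472136 < 1.8 is false → out
[5] lift (12,-6): star map gives 15.708204; window check 0.2 ≤ 15.708204 < 1.8 is false → out
[6] lift (-7,7): star map gives -11.326238; window check 0.2 ≤ -11.326238 < 1.8 is false → out
[7] lift (12,-4): star map gives 14.472136; window check 0.2 ≤ 14.472136 < 1.8 is false → out
[8] lift (5,6): star map gives 1.291796; window check 0.2 ≤ 1.291796 < 1.8 is true → IN Λ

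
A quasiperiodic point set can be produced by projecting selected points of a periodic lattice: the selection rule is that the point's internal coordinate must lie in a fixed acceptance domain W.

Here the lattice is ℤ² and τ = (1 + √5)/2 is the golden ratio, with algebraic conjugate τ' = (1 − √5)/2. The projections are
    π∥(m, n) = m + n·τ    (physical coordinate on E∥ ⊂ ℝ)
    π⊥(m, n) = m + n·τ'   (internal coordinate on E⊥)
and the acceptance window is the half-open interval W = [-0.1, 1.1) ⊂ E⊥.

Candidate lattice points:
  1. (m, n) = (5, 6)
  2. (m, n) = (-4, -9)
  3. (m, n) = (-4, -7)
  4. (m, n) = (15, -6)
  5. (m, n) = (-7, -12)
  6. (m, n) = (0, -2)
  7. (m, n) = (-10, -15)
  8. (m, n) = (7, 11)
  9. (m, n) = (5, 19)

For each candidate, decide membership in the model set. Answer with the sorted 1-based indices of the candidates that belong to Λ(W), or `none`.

3, 5, 8

Compute τ' = (1−√5)/2 = -0.6180, so π⊥(m,n) = m -0.6180·n.
candidate 1: (m,n)=(5,6) → π∥ = 5+6·τ ≈ 14.7082, π⊥ = 5+6·τ' ≈ 1.2918 ∉ [-0.1, 1.1) ⇒ out
candidate 2: (m,n)=(-4,-9) → π∥ = -4-9·τ ≈ -18.5623, π⊥ = -4-9·τ' ≈ 1.5623 ∉ [-0.1, 1.1) ⇒ out
candidate 3: (m,n)=(-4,-7) → π∥ = -4-7·τ ≈ -15.3262, π⊥ = -4-7·τ' ≈ 0.3262 ∈ [-0.1, 1.1) ⇒ IN Λ
candidate 4: (m,n)=(15,-6) → π∥ = 15-6·τ ≈ 5.2918, π⊥ = 15-6·τ' ≈ 18.7082 ∉ [-0.1, 1.1) ⇒ out
candidate 5: (m,n)=(-7,-12) → π∥ = -7-12·τ ≈ -26.4164, π⊥ = -7-12·τ' ≈ 0.4164 ∈ [-0.1, 1.1) ⇒ IN Λ
candidate 6: (m,n)=(0,-2) → π∥ = 0-2·τ ≈ -3.2361, π⊥ = 0-2·τ' ≈ 1.2361 ∉ [-0.1, 1.1) ⇒ out
candidate 7: (m,n)=(-10,-15) → π∥ = -10-15·τ ≈ -34.2705, π⊥ = -10-15·τ' ≈ -0.7295 ∉ [-0.1, 1.1) ⇒ out
candidate 8: (m,n)=(7,11) → π∥ = 7+11·τ ≈ 24.7984, π⊥ = 7+11·τ' ≈ 0.2016 ∈ [-0.1, 1.1) ⇒ IN Λ
candidate 9: (m,n)=(5,19) → π∥ = 5+19·τ ≈ 35.7426, π⊥ = 5+19·τ' ≈ -6.7426 ∉ [-0.1, 1.1) ⇒ out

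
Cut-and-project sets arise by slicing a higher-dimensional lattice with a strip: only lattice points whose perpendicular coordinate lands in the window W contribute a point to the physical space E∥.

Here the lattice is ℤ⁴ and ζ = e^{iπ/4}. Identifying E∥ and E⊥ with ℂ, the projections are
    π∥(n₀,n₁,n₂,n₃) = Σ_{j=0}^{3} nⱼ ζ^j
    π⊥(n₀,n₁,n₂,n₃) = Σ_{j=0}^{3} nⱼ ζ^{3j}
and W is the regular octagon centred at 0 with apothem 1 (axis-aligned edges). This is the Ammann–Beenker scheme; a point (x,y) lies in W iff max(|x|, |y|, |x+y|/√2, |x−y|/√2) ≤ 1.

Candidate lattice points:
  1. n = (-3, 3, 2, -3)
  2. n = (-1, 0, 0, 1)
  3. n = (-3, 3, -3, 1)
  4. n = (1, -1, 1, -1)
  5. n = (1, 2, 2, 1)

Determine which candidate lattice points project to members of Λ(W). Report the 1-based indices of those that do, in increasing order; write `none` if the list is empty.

Internal map: ζ^{3j} for j=0..3 gives (1,0), (−√2/2,√2/2), (0,−1), (√2/2,√2/2).
candidate 1: n = (-3, 3, 2, -3) → π⊥ ≈ (-7.242641, -2.000000); max(|x|,|y|,|x±y|/√2) = 7.242641 > 1 ⇒ ∉ W
candidate 2: n = (-1, 0, 0, 1) → π⊥ ≈ (-0.292893, +0.707107); max(|x|,|y|,|x±y|/√2) = 0.707107 ≤ 1 ⇒ ∈ W
candidate 3: n = (-3, 3, -3, 1) → π⊥ ≈ (-4.414214, +5.828427); max(|x|,|y|,|x±y|/√2) = 7.242641 > 1 ⇒ ∉ W
candidate 4: n = (1, -1, 1, -1) → π⊥ ≈ (+1.000000, -2.414214); max(|x|,|y|,|x±y|/√2) = 2.414214 > 1 ⇒ ∉ W
candidate 5: n = (1, 2, 2, 1) → π⊥ ≈ (+0.292893, +0.121320); max(|x|,|y|,|x±y|/√2) = 0.292893 ≤ 1 ⇒ ∈ W

2, 5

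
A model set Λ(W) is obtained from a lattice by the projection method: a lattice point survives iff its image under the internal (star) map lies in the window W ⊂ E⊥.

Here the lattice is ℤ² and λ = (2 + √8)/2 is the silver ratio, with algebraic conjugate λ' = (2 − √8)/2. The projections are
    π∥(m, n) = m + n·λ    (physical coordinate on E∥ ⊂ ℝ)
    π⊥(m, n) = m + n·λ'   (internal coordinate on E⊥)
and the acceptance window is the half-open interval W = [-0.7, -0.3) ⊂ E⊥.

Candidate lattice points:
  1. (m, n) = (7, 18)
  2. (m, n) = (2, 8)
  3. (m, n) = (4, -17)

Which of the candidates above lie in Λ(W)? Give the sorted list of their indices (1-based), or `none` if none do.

1

λ' = (2−√8)/2 ≈ -0.41421.
#1 (7,18): internal coord 7 + (18)·λ' = -0.45584; -0.45584 ∈ [-0.7, -0.3) → IN Λ
#2 (2,8): internal coord 2 + (8)·λ' = -1.31371; -1.31371 ∉ [-0.7, -0.3) → out
#3 (4,-17): internal coord 4 + (-17)·λ' = +11.04163; +11.04163 ∉ [-0.7, -0.3) → out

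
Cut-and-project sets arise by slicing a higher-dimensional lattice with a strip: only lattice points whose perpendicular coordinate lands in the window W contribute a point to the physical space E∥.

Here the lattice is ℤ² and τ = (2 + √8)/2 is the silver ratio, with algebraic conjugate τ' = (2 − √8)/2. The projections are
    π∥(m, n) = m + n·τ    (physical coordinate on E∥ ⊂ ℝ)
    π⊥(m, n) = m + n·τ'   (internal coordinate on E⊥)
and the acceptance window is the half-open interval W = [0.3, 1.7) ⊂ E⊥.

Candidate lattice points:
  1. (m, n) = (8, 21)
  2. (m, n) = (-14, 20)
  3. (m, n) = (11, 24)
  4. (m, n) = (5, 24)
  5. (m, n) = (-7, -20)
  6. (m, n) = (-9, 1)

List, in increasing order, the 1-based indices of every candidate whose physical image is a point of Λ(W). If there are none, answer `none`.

τ' = (2−√8)/2 ≈ -0.41421.
candidate 1: (m,n)=(8,21) → π∥ = 8+21·τ ≈ 58.69848, π⊥ = 8+21·τ' ≈ -0.69848 ∉ [0.3, 1.7) ⇒ out
candidate 2: (m,n)=(-14,20) → π∥ = -14+20·τ ≈ 34.28427, π⊥ = -14+20·τ' ≈ -22.28427 ∉ [0.3, 1.7) ⇒ out
candidate 3: (m,n)=(11,24) → π∥ = 11+24·τ ≈ 68.94113, π⊥ = 11+24·τ' ≈ 1.05887 ∈ [0.3, 1.7) ⇒ IN Λ
candidate 4: (m,n)=(5,24) → π∥ = 5+24·τ ≈ 62.94113, π⊥ = 5+24·τ' ≈ -4.94113 ∉ [0.3, 1.7) ⇒ out
candidate 5: (m,n)=(-7,-20) → π∥ = -7-20·τ ≈ -55.28427, π⊥ = -7-20·τ' ≈ 1.28427 ∈ [0.3, 1.7) ⇒ IN Λ
candidate 6: (m,n)=(-9,1) → π∥ = -9+1·τ ≈ -6.58579, π⊥ = -9+1·τ' ≈ -9.41421 ∉ [0.3, 1.7) ⇒ out

3, 5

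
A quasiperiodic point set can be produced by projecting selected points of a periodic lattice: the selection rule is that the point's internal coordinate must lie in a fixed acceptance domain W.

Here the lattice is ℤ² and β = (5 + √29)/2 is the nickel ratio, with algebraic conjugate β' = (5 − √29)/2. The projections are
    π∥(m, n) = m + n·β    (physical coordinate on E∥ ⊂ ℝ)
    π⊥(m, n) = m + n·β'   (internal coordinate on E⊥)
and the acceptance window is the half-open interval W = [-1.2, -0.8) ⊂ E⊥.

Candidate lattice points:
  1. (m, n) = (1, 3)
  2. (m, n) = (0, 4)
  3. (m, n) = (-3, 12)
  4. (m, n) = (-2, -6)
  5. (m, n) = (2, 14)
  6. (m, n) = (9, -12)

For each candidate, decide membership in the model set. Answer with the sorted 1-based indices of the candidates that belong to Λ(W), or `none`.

4

Numerically β ≈ 5.192582 and β' = −1/β ≈ -0.192582.
candidate 1: (m,n)=(1,3) → π∥ = 1+3·β ≈ 16.577747, π⊥ = 1+3·β' ≈ 0.422253 ∉ [-1.2, -0.8) ⇒ out
candidate 2: (m,n)=(0,4) → π∥ = 0+4·β ≈ 20.770330, π⊥ = 0+4·β' ≈ -0.770330 ∉ [-1.2, -0.8) ⇒ out
candidate 3: (m,n)=(-3,12) → π∥ = -3+12·β ≈ 59.310989, π⊥ = -3+12·β' ≈ -5.310989 ∉ [-1.2, -0.8) ⇒ out
candidate 4: (m,n)=(-2,-6) → π∥ = -2-6·β ≈ -33.155494, π⊥ = -2-6·β' ≈ -0.844506 ∈ [-1.2, -0.8) ⇒ IN Λ
candidate 5: (m,n)=(2,14) → π∥ = 2+14·β ≈ 74.696154, π⊥ = 2+14·β' ≈ -0.696154 ∉ [-1.2, -0.8) ⇒ out
candidate 6: (m,n)=(9,-12) → π∥ = 9-12·β ≈ -53.310989, π⊥ = 9-12·β' ≈ 11.310989 ∉ [-1.2, -0.8) ⇒ out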